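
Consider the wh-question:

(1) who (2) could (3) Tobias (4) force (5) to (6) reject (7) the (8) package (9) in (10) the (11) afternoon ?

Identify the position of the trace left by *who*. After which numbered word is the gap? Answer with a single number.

Underlying clause: Tobias could force who to reject the package in the afternoon.
'who' is the direct object of 'force'. It moves to the left edge, and the trace sits right after 'force':
Who could Tobias force ___ to reject the package in the afternoon?
'force' is word 4.

4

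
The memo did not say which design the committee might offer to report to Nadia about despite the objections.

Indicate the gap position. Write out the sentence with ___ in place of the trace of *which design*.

Before movement: The committee might offer to report to Nadia about which design despite the objections.
The filler 'which design' is interpreted as the object of the preposition 'about'. The gap is right after 'about'.

The memo did not say which design the committee might offer to report to Nadia about ___ despite the objections.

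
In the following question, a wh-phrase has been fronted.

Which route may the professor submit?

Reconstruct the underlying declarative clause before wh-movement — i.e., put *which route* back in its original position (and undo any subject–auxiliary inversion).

The professor may submit which route.

'which route' is the direct object of 'submit'. Fronting leaves a gap immediately after 'submit':
Which route may the professor submit ___?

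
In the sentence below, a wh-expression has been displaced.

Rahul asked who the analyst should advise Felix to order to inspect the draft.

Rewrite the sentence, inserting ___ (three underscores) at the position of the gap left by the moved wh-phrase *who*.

Rahul asked who the analyst should advise Felix to order ___ to inspect the draft.

Underlying clause: The analyst should advise Felix to order who to inspect the draft.
'who' functions as the direct object of 'order'. The gap is right after 'order'.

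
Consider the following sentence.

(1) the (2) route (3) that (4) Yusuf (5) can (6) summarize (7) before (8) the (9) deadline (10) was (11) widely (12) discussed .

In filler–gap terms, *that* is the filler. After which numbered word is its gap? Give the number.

6

'that' functions as the direct object of 'summarize'. Fronting leaves a gap immediately after 'summarize':
The route that Yusuf can summarize ___ before the deadline was widely discussed.
'summarize' is word 6.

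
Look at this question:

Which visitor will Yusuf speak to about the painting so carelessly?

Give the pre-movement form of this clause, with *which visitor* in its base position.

The filler 'which visitor' is interpreted as the object of the preposition 'to'. It moves to the left edge, and the trace sits right after 'to':
Which visitor will Yusuf speak to ___ about the painting so carelessly?

Yusuf will speak to which visitor about the painting so carelessly.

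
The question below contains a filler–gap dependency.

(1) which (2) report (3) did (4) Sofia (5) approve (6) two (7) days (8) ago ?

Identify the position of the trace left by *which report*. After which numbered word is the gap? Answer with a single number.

Before movement: Sofia did approve which report two days ago.
The filler 'which report' is interpreted as the direct object of 'approve'. It moves to the left edge, and the trace sits right after 'approve':
Which report did Sofia approve ___ two days ago?
'approve' is word 5.

5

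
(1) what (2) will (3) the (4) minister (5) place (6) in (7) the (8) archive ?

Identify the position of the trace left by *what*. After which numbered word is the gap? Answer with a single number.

Pre-movement form: The minister will place what in the archive.
'what' is the direct object of 'place'. It moves to the left edge, and the trace sits right after 'place':
What will the minister place ___ in the archive?
'place' is word 5.

5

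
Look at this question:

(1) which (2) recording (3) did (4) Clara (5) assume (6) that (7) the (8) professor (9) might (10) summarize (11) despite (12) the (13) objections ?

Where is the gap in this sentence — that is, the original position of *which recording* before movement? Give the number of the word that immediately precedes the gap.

In situ: Clara did assume that the professor might summarize which recording despite the objections.
'which recording' is the direct object of 'summarize'. Fronting leaves a gap immediately after 'summarize':
Which recording did Clara assume that the professor might summarize ___ despite the objections?
'summarize' is word 10.

10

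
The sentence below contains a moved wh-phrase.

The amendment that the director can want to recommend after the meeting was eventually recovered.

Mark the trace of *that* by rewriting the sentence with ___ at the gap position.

'that' is the direct object of 'recommend'. The gap is right after 'recommend'.

The amendment that the director can want to recommend ___ after the meeting was eventually recovered.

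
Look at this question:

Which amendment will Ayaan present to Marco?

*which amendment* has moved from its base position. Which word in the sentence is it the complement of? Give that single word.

Pre-movement form: Ayaan will present which amendment to Marco.
'which amendment' functions as the direct object of 'present'. It moves to the left edge, and the trace sits right after 'present':
Which amendment will Ayaan present ___ to Marco?

present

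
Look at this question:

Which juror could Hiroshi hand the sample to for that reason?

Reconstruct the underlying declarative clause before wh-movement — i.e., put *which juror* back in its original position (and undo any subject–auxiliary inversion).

Hiroshi could hand the sample to which juror for that reason.

The filler 'which juror' is interpreted as the object of the preposition 'to' (recipient of 'hand'). Wh-movement fronts it, leaving a gap right after 'to':
Which juror could Hiroshi hand the sample to ___ for that reason?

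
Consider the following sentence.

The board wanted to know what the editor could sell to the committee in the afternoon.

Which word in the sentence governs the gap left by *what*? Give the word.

Underlying clause: The editor could sell what to the committee in the afternoon.
'what' functions as the direct object of 'sell'. Wh-movement fronts it, leaving a gap right after 'sell':
The board wanted to know what the editor could sell ___ to the committee in the afternoon.

sell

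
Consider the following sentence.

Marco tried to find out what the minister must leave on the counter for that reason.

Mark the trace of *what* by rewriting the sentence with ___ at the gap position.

In situ: The minister must leave what on the counter for that reason.
'what' functions as the direct object of 'leave'. The gap is right after 'leave'.

Marco tried to find out what the minister must leave ___ on the counter for that reason.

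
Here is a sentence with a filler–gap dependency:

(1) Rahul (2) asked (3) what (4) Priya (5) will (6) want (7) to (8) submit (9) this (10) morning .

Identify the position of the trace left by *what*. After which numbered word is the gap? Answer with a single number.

In situ: Priya will want to submit what this morning.
The filler 'what' is interpreted as the direct object of 'submit'. It moves to the left edge, and the trace sits right after 'submit':
Rahul asked what Priya will want to submit ___ this morning.
'submit' is word 8.

8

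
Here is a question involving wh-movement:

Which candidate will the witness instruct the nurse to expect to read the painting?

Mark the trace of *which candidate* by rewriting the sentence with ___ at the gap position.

Pre-movement form: The witness will instruct the nurse to expect which candidate to read the painting.
'which candidate' is the direct object of 'expect'. The gap is right after 'expect'.

Which candidate will the witness instruct the nurse to expect ___ to read the painting?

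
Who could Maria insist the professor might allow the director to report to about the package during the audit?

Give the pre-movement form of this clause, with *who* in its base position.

The filler 'who' is interpreted as the object of the preposition 'to'. Fronting leaves a gap immediately after 'to':
Who could Maria insist the professor might allow the director to report to ___ about the package during the audit?

Maria could insist the professor might allow the director to report to who about the package during the audit.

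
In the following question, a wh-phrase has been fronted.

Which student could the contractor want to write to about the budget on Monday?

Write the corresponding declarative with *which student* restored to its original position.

'which student' is the object of the preposition 'to'. Fronting leaves a gap immediately after 'to':
Which student could the contractor want to write to ___ about the budget on Monday?

The contractor could want to write to which student about the budget on Monday.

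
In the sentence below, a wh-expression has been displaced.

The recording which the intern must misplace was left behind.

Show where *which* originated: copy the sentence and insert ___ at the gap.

The recording which the intern must misplace ___ was left behind.

'which' functions as the direct object of 'misplace'. The gap is right after 'misplace'.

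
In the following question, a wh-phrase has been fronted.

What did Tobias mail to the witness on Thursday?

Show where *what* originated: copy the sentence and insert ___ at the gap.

Before movement: Tobias did mail what to the witness on Thursday.
'what' functions as the direct object of 'mail'. The gap is right after 'mail'.

What did Tobias mail ___ to the witness on Thursday?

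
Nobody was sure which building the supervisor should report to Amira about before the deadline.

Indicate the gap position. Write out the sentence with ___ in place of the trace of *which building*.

Underlying clause: The supervisor should report to Amira about which building before the deadline.
'which building' functions as the object of the preposition 'about'. The gap is right after 'about'.

Nobody was sure which building the supervisor should report to Amira about ___ before the deadline.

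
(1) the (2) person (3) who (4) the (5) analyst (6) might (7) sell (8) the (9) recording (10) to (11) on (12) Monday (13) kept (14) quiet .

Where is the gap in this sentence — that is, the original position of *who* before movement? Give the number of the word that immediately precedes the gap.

The filler 'who' is interpreted as the object of the preposition 'to' (recipient of 'sell'). It moves to the left edge, and the trace sits right after 'to':
The person who the analyst might sell the recording to ___ on Monday kept quiet.
'to' is word 10.

10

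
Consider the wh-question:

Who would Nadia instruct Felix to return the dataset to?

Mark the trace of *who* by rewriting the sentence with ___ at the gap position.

Pre-movement form: Nadia would instruct Felix to return the dataset to who.
The filler 'who' is interpreted as the object of the preposition 'to' (recipient of 'return'). The gap is right after 'to'.

Who would Nadia instruct Felix to return the dataset to ___?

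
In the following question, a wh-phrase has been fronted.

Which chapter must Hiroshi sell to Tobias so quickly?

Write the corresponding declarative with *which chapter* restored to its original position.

Hiroshi must sell which chapter to Tobias so quickly.

The filler 'which chapter' is interpreted as the direct object of 'sell'. Fronting leaves a gap immediately after 'sell':
Which chapter must Hiroshi sell ___ to Tobias so quickly?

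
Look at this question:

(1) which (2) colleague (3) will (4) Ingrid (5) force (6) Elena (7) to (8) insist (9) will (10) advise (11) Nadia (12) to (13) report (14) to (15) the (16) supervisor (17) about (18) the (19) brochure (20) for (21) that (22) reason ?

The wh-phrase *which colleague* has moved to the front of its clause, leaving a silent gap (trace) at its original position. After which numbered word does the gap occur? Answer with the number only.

Underlying clause: Ingrid will force Elena to insist which colleague will advise Nadia to report to the supervisor about the brochure for that reason.
'which colleague' is the subject of the clause embedded under 'insist'. Fronting leaves a gap immediately after 'insist':
Which colleague will Ingrid force Elena to insist ___ will advise Nadia to report to the supervisor about the brochure for that reason?
'insist' is word 8.

8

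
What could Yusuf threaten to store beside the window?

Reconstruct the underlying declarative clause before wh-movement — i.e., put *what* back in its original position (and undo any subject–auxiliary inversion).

Yusuf could threaten to store what beside the window.

The filler 'what' is interpreted as the direct object of 'store'. It moves to the left edge, and the trace sits right after 'store':
What could Yusuf threaten to store ___ beside the window?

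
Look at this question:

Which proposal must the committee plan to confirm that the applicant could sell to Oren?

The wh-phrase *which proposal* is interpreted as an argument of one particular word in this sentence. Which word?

sell

Before movement: The committee must plan to confirm that the applicant could sell which proposal to Oren.
'which proposal' is the direct object of 'sell'. It moves to the left edge, and the trace sits right after 'sell':
Which proposal must the committee plan to confirm that the applicant could sell ___ to Oren?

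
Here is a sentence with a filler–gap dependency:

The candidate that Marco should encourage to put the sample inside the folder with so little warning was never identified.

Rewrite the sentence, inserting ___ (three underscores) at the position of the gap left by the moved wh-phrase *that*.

'that' is the direct object of 'encourage'. The gap is right after 'encourage'.

The candidate that Marco should encourage ___ to put the sample inside the folder with so little warning was never identified.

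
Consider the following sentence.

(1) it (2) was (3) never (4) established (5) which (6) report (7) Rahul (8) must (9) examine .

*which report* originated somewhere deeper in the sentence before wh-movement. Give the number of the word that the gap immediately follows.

Underlying clause: Rahul must examine which report.
'which report' functions as the direct object of 'examine'. It moves to the left edge, and the trace sits right after 'examine':
It was never established which report Rahul must examine ___.
'examine' is word 9.

9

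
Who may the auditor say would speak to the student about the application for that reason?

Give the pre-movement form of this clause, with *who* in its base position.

'who' is the subject of the clause embedded under 'say'. It moves to the left edge, and the trace sits right after 'say':
Who may the auditor say ___ would speak to the student about the application for that reason?

The auditor may say who would speak to the student about the application for that reason.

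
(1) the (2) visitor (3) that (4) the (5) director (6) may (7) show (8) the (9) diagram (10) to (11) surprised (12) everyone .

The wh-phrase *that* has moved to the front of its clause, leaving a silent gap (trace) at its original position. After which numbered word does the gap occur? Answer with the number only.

The filler 'that' is interpreted as the object of the preposition 'to' (recipient of 'show'). Wh-movement fronts it, leaving a gap right after 'to':
The visitor that the director may show the diagram to ___ surprised everyone.
'to' is word 10.

10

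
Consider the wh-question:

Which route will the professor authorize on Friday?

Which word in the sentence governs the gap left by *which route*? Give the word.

In situ: The professor will authorize which route on Friday.
'which route' functions as the direct object of 'authorize'. It moves to the left edge, and the trace sits right after 'authorize':
Which route will the professor authorize ___ on Friday?

authorize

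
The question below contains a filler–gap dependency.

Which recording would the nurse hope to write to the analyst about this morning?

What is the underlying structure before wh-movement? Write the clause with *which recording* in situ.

'which recording' is the object of the preposition 'about'. It moves to the left edge, and the trace sits right after 'about':
Which recording would the nurse hope to write to the analyst about ___ this morning?

The nurse would hope to write to the analyst about which recording this morning.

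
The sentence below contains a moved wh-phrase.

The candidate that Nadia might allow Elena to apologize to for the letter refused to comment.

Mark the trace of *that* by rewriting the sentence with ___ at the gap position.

The candidate that Nadia might allow Elena to apologize to ___ for the letter refused to comment.

'that' is the object of the preposition 'to'. The gap is right after 'to'.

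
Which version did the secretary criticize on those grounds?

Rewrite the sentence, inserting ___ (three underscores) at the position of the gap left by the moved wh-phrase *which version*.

Pre-movement form: The secretary did criticize which version on those grounds.
'which version' functions as the direct object of 'criticize'. The gap is right after 'criticize'.

Which version did the secretary criticize ___ on those grounds?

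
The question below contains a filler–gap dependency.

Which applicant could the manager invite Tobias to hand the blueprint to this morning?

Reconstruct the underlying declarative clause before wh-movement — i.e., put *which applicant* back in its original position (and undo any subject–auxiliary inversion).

The filler 'which applicant' is interpreted as the object of the preposition 'to' (recipient of 'hand'). Wh-movement fronts it, leaving a gap right after 'to':
Which applicant could the manager invite Tobias to hand the blueprint to ___ this morning?

The manager could invite Tobias to hand the blueprint to which applicant this morning.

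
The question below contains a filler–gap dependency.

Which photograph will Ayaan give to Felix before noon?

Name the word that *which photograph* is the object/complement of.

In situ: Ayaan will give which photograph to Felix before noon.
The filler 'which photograph' is interpreted as the direct object of 'give'. Fronting leaves a gap immediately after 'give':
Which photograph will Ayaan give ___ to Felix before noon?

give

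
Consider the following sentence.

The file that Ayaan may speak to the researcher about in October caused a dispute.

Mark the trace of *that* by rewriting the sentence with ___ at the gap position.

The filler 'that' is interpreted as the object of the preposition 'about'. The gap is right after 'about'.

The file that Ayaan may speak to the researcher about ___ in October caused a dispute.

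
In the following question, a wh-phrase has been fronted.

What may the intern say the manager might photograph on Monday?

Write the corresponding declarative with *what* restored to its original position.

The filler 'what' is interpreted as the direct object of 'photograph'. It moves to the left edge, and the trace sits right after 'photograph':
What may the intern say the manager might photograph ___ on Monday?

The intern may say the manager might photograph what on Monday.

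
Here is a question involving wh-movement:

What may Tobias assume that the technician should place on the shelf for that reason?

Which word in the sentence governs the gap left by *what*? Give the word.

place

Before movement: Tobias may assume that the technician should place what on the shelf for that reason.
'what' functions as the direct object of 'place'. Wh-movement fronts it, leaving a gap right after 'place':
What may Tobias assume that the technician should place ___ on the shelf for that reason?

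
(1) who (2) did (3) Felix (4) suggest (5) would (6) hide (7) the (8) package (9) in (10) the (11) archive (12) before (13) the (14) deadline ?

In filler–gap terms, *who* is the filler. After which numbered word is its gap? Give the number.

4

Pre-movement form: Felix did suggest who would hide the package in the archive before the deadline.
'who' is the subject of the clause embedded under 'suggest'. It moves to the left edge, and the trace sits right after 'suggest':
Who did Felix suggest ___ would hide the package in the archive before the deadline?
'suggest' is word 4.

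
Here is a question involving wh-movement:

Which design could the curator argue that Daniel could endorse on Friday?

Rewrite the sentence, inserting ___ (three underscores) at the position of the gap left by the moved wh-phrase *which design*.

Which design could the curator argue that Daniel could endorse ___ on Friday?

Before movement: The curator could argue that Daniel could endorse which design on Friday.
The filler 'which design' is interpreted as the direct object of 'endorse'. The gap is right after 'endorse'.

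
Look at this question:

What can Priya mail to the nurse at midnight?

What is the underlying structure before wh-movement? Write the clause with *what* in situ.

'what' is the direct object of 'mail'. Wh-movement fronts it, leaving a gap right after 'mail':
What can Priya mail ___ to the nurse at midnight?

Priya can mail what to the nurse at midnight.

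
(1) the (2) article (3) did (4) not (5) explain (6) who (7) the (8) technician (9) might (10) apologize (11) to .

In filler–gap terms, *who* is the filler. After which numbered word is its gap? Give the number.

Pre-movement form: The technician might apologize to who.
'who' functions as the object of the preposition 'to'. Fronting leaves a gap immediately after 'to':
The article did not explain who the technician might apologize to ___.
'to' is word 11.

11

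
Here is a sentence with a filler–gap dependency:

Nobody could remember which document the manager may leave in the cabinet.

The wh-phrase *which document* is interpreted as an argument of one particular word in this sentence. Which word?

leave

Pre-movement form: The manager may leave which document in the cabinet.
'which document' is the direct object of 'leave'. It moves to the left edge, and the trace sits right after 'leave':
Nobody could remember which document the manager may leave ___ in the cabinet.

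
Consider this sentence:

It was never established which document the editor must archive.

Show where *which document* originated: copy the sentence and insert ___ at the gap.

Underlying clause: The editor must archive which document.
'which document' is the direct object of 'archive'. The gap is right after 'archive'.

It was never established which document the editor must archive ___.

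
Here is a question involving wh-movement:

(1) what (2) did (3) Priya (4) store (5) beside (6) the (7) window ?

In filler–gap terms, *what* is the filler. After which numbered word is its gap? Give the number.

4

In situ: Priya did store what beside the window.
'what' is the direct object of 'store'. Fronting leaves a gap immediately after 'store':
What did Priya store ___ beside the window?
'store' is word 4.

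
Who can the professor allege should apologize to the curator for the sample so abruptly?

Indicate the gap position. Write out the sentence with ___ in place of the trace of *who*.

Who can the professor allege ___ should apologize to the curator for the sample so abruptly?

In situ: The professor can allege who should apologize to the curator for the sample so abruptly.
'who' functions as the subject of the clause embedded under 'allege'. The gap is right after 'allege'.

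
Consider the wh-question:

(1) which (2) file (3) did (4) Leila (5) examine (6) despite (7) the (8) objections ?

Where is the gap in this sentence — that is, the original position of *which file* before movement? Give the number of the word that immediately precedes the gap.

Before movement: Leila did examine which file despite the objections.
'which file' functions as the direct object of 'examine'. Fronting leaves a gap immediately after 'examine':
Which file did Leila examine ___ despite the objections?
'examine' is word 5.

5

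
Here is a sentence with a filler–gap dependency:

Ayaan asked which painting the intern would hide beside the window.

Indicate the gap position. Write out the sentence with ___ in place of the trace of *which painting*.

Ayaan asked which painting the intern would hide ___ beside the window.

Underlying clause: The intern would hide which painting beside the window.
'which painting' is the direct object of 'hide'. The gap is right after 'hide'.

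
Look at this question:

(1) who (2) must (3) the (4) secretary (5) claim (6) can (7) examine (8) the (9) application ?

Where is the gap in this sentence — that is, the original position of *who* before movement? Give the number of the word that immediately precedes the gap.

Pre-movement form: The secretary must claim who can examine the application.
The filler 'who' is interpreted as the subject of the clause embedded under 'claim'. It moves to the left edge, and the trace sits right after 'claim':
Who must the secretary claim ___ can examine the application?
'claim' is word 5.

5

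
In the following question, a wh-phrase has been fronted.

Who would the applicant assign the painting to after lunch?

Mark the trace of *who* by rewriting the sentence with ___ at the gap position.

Who would the applicant assign the painting to ___ after lunch?

Pre-movement form: The applicant would assign the painting to who after lunch.
'who' functions as the object of the preposition 'to' (recipient of 'assign'). The gap is right after 'to'.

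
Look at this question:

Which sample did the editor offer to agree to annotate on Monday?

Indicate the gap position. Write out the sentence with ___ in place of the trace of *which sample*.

Underlying clause: The editor did offer to agree to annotate which sample on Monday.
'which sample' is the direct object of 'annotate'. The gap is right after 'annotate'.

Which sample did the editor offer to agree to annotate ___ on Monday?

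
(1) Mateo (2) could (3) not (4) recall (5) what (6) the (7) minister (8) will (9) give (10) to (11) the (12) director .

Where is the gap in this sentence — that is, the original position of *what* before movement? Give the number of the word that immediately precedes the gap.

9

In situ: The minister will give what to the director.
The filler 'what' is interpreted as the direct object of 'give'. Fronting leaves a gap immediately after 'give':
Mateo could not recall what the minister will give ___ to the director.
'give' is word 9.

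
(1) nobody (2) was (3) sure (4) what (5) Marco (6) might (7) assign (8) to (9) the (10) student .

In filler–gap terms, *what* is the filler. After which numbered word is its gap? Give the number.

7

Underlying clause: Marco might assign what to the student.
The filler 'what' is interpreted as the direct object of 'assign'. It moves to the left edge, and the trace sits right after 'assign':
Nobody was sure what Marco might assign ___ to the student.
'assign' is word 7.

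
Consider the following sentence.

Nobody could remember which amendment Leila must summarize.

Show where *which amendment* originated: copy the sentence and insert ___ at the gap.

Underlying clause: Leila must summarize which amendment.
The filler 'which amendment' is interpreted as the direct object of 'summarize'. The gap is right after 'summarize'.

Nobody could remember which amendment Leila must summarize ___.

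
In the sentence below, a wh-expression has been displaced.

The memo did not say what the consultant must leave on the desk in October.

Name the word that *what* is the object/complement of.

Underlying clause: The consultant must leave what on the desk in October.
'what' functions as the direct object of 'leave'. It moves to the left edge, and the trace sits right after 'leave':
The memo did not say what the consultant must leave ___ on the desk in October.

leave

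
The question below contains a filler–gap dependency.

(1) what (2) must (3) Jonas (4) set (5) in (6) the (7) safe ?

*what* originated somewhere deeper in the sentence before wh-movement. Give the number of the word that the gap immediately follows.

4

Pre-movement form: Jonas must set what in the safe.
'what' functions as the direct object of 'set'. Fronting leaves a gap immediately after 'set':
What must Jonas set ___ in the safe?
'set' is word 4.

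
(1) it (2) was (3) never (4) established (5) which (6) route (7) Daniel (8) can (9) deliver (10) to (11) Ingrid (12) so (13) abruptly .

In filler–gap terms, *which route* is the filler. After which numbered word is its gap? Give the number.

9

In situ: Daniel can deliver which route to Ingrid so abruptly.
The filler 'which route' is interpreted as the direct object of 'deliver'. It moves to the left edge, and the trace sits right after 'deliver':
It was never established which route Daniel can deliver ___ to Ingrid so abruptly.
'deliver' is word 9.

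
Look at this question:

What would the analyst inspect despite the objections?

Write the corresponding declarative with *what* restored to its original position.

'what' is the direct object of 'inspect'. It moves to the left edge, and the trace sits right after 'inspect':
What would the analyst inspect ___ despite the objections?

The analyst would inspect what despite the objections.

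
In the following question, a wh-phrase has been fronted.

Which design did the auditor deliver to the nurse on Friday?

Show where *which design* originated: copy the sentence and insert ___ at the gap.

In situ: The auditor did deliver which design to the nurse on Friday.
The filler 'which design' is interpreted as the direct object of 'deliver'. The gap is right after 'deliver'.

Which design did the auditor deliver ___ to the nurse on Friday?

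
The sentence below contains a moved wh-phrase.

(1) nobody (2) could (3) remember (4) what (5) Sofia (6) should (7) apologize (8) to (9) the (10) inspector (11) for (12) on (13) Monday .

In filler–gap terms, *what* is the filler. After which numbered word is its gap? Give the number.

11

In situ: Sofia should apologize to the inspector for what on Monday.
'what' functions as the object of the preposition 'for'. It moves to the left edge, and the trace sits right after 'for':
Nobody could remember what Sofia should apologize to the inspector for ___ on Monday.
'for' is word 11.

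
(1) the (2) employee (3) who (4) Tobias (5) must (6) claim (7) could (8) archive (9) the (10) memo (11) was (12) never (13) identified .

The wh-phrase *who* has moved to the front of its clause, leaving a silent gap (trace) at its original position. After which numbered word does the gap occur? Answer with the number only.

6

'who' is the subject of the clause embedded under 'claim'. It moves to the left edge, and the trace sits right after 'claim':
The employee who Tobias must claim ___ could archive the memo was never identified.
'claim' is word 6.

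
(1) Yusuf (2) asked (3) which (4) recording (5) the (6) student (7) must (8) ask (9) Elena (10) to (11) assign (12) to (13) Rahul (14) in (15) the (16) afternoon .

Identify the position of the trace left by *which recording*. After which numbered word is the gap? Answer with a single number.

11

Before movement: The student must ask Elena to assign which recording to Rahul in the afternoon.
'which recording' is the direct object of 'assign'. Wh-movement fronts it, leaving a gap right after 'assign':
Yusuf asked which recording the student must ask Elena to assign ___ to Rahul in the afternoon.
'assign' is word 11.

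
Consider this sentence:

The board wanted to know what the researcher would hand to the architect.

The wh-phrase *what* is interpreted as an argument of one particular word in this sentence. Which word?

Pre-movement form: The researcher would hand what to the architect.
The filler 'what' is interpreted as the direct object of 'hand'. It moves to the left edge, and the trace sits right after 'hand':
The board wanted to know what the researcher would hand ___ to the architect.

hand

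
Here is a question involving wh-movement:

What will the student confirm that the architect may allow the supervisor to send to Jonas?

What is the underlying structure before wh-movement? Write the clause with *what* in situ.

The student will confirm that the architect may allow the supervisor to send what to Jonas.

'what' is the direct object of 'send'. Fronting leaves a gap immediately after 'send':
What will the student confirm that the architect may allow the supervisor to send ___ to Jonas?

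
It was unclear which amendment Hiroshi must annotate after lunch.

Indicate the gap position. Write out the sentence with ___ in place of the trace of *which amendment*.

It was unclear which amendment Hiroshi must annotate ___ after lunch.

In situ: Hiroshi must annotate which amendment after lunch.
'which amendment' functions as the direct object of 'annotate'. The gap is right after 'annotate'.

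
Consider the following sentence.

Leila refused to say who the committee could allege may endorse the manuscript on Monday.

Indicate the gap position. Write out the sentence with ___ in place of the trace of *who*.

Before movement: The committee could allege who may endorse the manuscript on Monday.
'who' is the subject of the clause embedded under 'allege'. The gap is right after 'allege'.

Leila refused to say who the committee could allege ___ may endorse the manuscript on Monday.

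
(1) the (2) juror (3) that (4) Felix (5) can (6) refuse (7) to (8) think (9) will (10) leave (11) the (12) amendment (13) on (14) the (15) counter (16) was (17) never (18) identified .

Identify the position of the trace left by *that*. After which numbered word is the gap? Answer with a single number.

'that' functions as the subject of the clause embedded under 'think'. Wh-movement fronts it, leaving a gap right after 'think':
The juror that Felix can refuse to think ___ will leave the amendment on the counter was never identified.
'think' is word 8.

8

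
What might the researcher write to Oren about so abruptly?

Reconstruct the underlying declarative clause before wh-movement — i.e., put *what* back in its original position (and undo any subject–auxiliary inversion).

The researcher might write to Oren about what so abruptly.

The filler 'what' is interpreted as the object of the preposition 'about'. Fronting leaves a gap immediately after 'about':
What might the researcher write to Oren about ___ so abruptly?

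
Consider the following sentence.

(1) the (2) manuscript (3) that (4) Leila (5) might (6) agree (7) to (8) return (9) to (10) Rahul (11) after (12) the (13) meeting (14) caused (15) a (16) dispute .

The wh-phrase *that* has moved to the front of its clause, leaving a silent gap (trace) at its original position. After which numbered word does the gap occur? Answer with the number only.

8

'that' is the direct object of 'return'. Fronting leaves a gap immediately after 'return':
The manuscript that Leila might agree to return ___ to Rahul after the meeting caused a dispute.
'return' is word 8.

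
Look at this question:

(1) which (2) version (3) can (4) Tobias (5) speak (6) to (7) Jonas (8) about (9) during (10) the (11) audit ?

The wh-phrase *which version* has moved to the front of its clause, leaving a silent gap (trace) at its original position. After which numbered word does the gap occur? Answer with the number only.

8

Before movement: Tobias can speak to Jonas about which version during the audit.
The filler 'which version' is interpreted as the object of the preposition 'about'. Fronting leaves a gap immediately after 'about':
Which version can Tobias speak to Jonas about ___ during the audit?
'about' is word 8.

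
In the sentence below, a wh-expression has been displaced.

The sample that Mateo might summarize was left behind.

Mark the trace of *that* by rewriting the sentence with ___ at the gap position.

The filler 'that' is interpreted as the direct object of 'summarize'. The gap is right after 'summarize'.

The sample that Mateo might summarize ___ was left behind.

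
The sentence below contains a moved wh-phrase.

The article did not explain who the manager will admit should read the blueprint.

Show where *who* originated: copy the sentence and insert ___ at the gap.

The article did not explain who the manager will admit ___ should read the blueprint.

In situ: The manager will admit who should read the blueprint.
The filler 'who' is interpreted as the subject of the clause embedded under 'admit'. The gap is right after 'admit'.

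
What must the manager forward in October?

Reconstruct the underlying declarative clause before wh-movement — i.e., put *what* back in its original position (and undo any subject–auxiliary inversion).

The manager must forward what in October.

'what' functions as the direct object of 'forward'. It moves to the left edge, and the trace sits right after 'forward':
What must the manager forward ___ in October?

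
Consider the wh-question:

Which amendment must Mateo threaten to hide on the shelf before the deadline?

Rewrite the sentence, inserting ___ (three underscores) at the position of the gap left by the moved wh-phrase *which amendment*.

Before movement: Mateo must threaten to hide which amendment on the shelf before the deadline.
'which amendment' is the direct object of 'hide'. The gap is right after 'hide'.

Which amendment must Mateo threaten to hide ___ on the shelf before the deadline?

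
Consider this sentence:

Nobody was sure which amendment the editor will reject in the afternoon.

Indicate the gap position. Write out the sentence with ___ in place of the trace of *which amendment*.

Nobody was sure which amendment the editor will reject ___ in the afternoon.

Pre-movement form: The editor will reject which amendment in the afternoon.
'which amendment' functions as the direct object of 'reject'. The gap is right after 'reject'.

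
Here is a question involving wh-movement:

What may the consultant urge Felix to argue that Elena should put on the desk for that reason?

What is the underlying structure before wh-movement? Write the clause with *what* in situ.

The consultant may urge Felix to argue that Elena should put what on the desk for that reason.

'what' functions as the direct object of 'put'. Wh-movement fronts it, leaving a gap right after 'put':
What may the consultant urge Felix to argue that Elena should put ___ on the desk for that reason?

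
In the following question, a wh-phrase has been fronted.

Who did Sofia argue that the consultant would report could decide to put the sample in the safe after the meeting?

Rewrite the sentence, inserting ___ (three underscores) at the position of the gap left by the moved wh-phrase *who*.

Who did Sofia argue that the consultant would report ___ could decide to put the sample in the safe after the meeting?

Before movement: Sofia did argue that the consultant would report who could decide to put the sample in the safe after the meeting.
'who' functions as the subject of the clause embedded under 'report'. The gap is right after 'report'.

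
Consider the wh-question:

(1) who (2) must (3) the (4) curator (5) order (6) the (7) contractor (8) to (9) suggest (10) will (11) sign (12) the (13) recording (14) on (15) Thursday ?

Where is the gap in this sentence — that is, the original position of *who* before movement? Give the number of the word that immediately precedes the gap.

In situ: The curator must order the contractor to suggest who will sign the recording on Thursday.
The filler 'who' is interpreted as the subject of the clause embedded under 'suggest'. Fronting leaves a gap immediately after 'suggest':
Who must the curator order the contractor to suggest ___ will sign the recording on Thursday?
'suggest' is word 9.

9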